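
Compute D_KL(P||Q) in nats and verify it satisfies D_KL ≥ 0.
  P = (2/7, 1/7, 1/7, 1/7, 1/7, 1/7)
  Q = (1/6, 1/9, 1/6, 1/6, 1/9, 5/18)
0.0868 nats

KL divergence satisfies the Gibbs inequality: D_KL(P||Q) ≥ 0 for all distributions P, Q.

D_KL(P||Q) = Σ p(x) log(p(x)/q(x))
Term by term:
  x=0: 2/7 × log_e[(2/7)/(1/6)] = 0.1540
  x=1: 1/7 × log_e[(1/7)/(1/9)] = 0.0359
  x=2: 1/7 × log_e[(1/7)/(1/6)] = -0.0220
  x=3: 1/7 × log_e[(1/7)/(1/6)] = -0.0220
  x=4: 1/7 × log_e[(1/7)/(1/9)] = 0.0359
  x=5: 1/7 × log_e[(1/7)/(5/18)] = -0.0950
D_KL(P||Q) = 0.0868 nats

D_KL(P||Q) = 0.0868 ≥ 0 ✓

This non-negativity is a fundamental property: relative entropy cannot be negative because it measures how different Q is from P.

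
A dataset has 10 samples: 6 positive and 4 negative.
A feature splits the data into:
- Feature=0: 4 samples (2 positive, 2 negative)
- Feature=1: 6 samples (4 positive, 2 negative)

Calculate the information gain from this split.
0.0200 bits

Information Gain = H(Y) - H(Y|Feature)

Before split:
P(positive) = 6/10 = 0.6000
H(Y) = 0.9710 bits

After split:
Feature=0: H = 1.0000 bits (weight = 4/10)
Feature=1: H = 0.9183 bits (weight = 6/10)
H(Y|Feature) = (4/10)×1.0000 + (6/10)×0.9183 = 0.9510 bits

Information Gain = 0.9710 - 0.9510 = 0.0200 bits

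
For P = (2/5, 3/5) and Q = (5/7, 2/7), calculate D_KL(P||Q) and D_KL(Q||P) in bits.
D_KL(P||Q) = 0.3076, D_KL(Q||P) = 0.2917

KL divergence is not symmetric: D_KL(P||Q) ≠ D_KL(Q||P) in general.

D_KL(P||Q) = 0.3076 bits
D_KL(Q||P) = 0.2917 bits

No, they are not equal!

This asymmetry is why KL divergence is not a true distance metric.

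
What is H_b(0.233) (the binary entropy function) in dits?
0.2358 dits

The binary entropy function is:
H(p) = -p log(p) - (1-p) log(1-p)

H(0.233) = -0.233 × log_10(0.233) - 0.767 × log_10(0.767)
H(0.233) = 0.2358 dits

Note: Binary entropy is maximized at p=0.5 (H=1 bit) and minimized at p=0 or p=1 (H=0).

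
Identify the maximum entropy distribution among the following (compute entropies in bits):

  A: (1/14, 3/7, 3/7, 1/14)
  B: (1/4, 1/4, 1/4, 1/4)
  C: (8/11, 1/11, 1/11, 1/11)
B

For a discrete distribution over n outcomes, entropy is maximized by the uniform distribution.

Computing entropies:
H(A) = 1.5917 bits
H(B) = 2.0000 bits
H(C) = 1.2776 bits

The uniform distribution (where all probabilities equal 1/4) achieves the maximum entropy of log_2(4) = 2.0000 bits.

Distribution B has the highest entropy.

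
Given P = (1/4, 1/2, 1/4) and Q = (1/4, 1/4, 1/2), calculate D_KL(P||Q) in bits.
0.2500 bits

KL divergence: D_KL(P||Q) = Σ p(x) log(p(x)/q(x))

Computing term by term:
  x=0: 1/4 × log_2[(1/4)/(1/4)] = 1/4 × 0.0000 = 0.0000
  x=1: 1/2 × log_2[(1/2)/(1/4)] = 1/2 × 1.0000 = 0.5000
  x=2: 1/4 × log_2[(1/4)/(1/2)] = 1/4 × -1.0000 = -0.2500

D_KL(P||Q) = 0.2500 bits

Note: KL divergence is always non-negative and equals 0 iff P = Q.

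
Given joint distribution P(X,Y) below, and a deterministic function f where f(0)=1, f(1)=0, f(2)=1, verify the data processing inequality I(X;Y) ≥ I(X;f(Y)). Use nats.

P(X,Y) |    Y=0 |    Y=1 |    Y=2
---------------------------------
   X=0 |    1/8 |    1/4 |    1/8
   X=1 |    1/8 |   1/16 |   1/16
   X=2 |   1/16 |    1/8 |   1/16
I(X;Y) = 0.0320, I(X;f(Y)) = 0.0249, inequality holds: 0.0320 ≥ 0.0249

Data Processing Inequality: For any Markov chain X → Y → Z, we have I(X;Y) ≥ I(X;Z).

Here Z = f(Y) is a deterministic function of Y, forming X → Y → Z.

Original I(X;Y) = 0.0320 nats

After applying f:
P(X,Z) where Z=f(Y):
- P(X,Z=0) = P(X,Y=1)
- P(X,Z=1) = P(X,Y=0) + P(X,Y=2)

I(X;Z) = I(X;f(Y)) = 0.0249 nats

Verification: 0.0320 ≥ 0.0249 ✓

Information cannot be created by processing; the function f can only lose information about X.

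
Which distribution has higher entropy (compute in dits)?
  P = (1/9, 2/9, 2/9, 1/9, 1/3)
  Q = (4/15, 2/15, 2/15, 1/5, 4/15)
Q

Computing entropies in dits:
H(P) = 0.6614
H(Q) = 0.6793

Distribution Q has higher entropy.

Intuition: The distribution closer to uniform (more spread out) has higher entropy.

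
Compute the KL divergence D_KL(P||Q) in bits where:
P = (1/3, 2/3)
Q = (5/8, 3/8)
0.2511 bits

KL divergence: D_KL(P||Q) = Σ p(x) log(p(x)/q(x))

Computing term by term:
  x=0: 1/3 × log_2[(1/3)/(5/8)] = 1/3 × -0.9069 = -0.3023
  x=1: 2/3 × log_2[(2/3)/(3/8)] = 2/3 × 0.8301 = 0.5534

D_KL(P||Q) = 0.2511 bits

Note: KL divergence is always non-negative and equals 0 iff P = Q.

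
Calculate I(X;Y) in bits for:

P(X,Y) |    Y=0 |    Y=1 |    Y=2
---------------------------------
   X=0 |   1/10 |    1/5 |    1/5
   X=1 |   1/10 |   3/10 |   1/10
0.0390 bits

Mutual information: I(X;Y) = H(X) + H(Y) - H(X,Y)

Marginals:
P(X) = (1/2, 1/2), H(X) = 1.0000 bits
P(Y) = (1/5, 1/2, 3/10), H(Y) = 1.4855 bits

Joint entropy: H(X,Y) = 2.4464 bits

I(X;Y) = 1.0000 + 1.4855 - 2.4464 = 0.0390 bits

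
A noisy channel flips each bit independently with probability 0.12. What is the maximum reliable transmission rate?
0.4706 bits

For a binary symmetric channel (BSC) with error probability p:
Capacity C = 1 - H(p) bits per symbol

where H(p) = -p log₂(p) - (1-p) log₂(1-p) is the binary entropy function.

H(0.12) = 0.5294 bits
C = 1 - 0.5294 = 0.4706 bits per symbol

This means we can reliably transmit up to 0.4706 bits of information per channel use.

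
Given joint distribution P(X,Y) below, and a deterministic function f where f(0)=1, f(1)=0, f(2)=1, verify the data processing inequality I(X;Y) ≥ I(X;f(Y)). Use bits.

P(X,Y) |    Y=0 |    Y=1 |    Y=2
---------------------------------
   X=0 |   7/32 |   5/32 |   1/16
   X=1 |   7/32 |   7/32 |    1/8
I(X;Y) = 0.0116, I(X;f(Y)) = 0.0008, inequality holds: 0.0116 ≥ 0.0008

Data Processing Inequality: For any Markov chain X → Y → Z, we have I(X;Y) ≥ I(X;Z).

Here Z = f(Y) is a deterministic function of Y, forming X → Y → Z.

Original I(X;Y) = 0.0116 bits

After applying f:
P(X,Z) where Z=f(Y):
- P(X,Z=0) = P(X,Y=1)
- P(X,Z=1) = P(X,Y=0) + P(X,Y=2)

I(X;Z) = I(X;f(Y)) = 0.0008 bits

Verification: 0.0116 ≥ 0.0008 ✓

Information cannot be created by processing; the function f can only lose information about X.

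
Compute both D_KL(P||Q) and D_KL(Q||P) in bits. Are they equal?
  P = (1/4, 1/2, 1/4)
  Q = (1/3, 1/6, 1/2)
D_KL(P||Q) = 0.4387, D_KL(Q||P) = 0.3742

KL divergence is not symmetric: D_KL(P||Q) ≠ D_KL(Q||P) in general.

D_KL(P||Q) = 0.4387 bits
D_KL(Q||P) = 0.3742 bits

No, they are not equal!

This asymmetry is why KL divergence is not a true distance metric.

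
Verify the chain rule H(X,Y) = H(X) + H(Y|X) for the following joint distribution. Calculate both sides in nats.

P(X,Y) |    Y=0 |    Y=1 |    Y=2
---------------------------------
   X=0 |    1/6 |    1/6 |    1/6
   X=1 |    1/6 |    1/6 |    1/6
H(X,Y) = 1.7918, H(X) = 0.6931, H(Y|X) = 1.0986 (all in nats)

Chain rule: H(X,Y) = H(X) + H(Y|X)

Left side — joint entropy directly:
H(X,Y) = -Σ p(x,y) log p(x,y) = 1.7918 nats

Right side — compute H(Y|X) from the conditional distributions:
P(X) = (1/2, 1/2), so H(X) = 0.6931 nats
H(Y|X) = Σ_x P(X=x) · H(Y|X=x):
  P(Y|X=0) = (1/3, 1/3, 1/3), H(Y|X=0) = 1.0986, weight P(X=0) = 1/2
  P(Y|X=1) = (1/3, 1/3, 1/3), H(Y|X=1) = 1.0986, weight P(X=1) = 1/2
H(Y|X) = 1.0986 nats

H(X) + H(Y|X) = 0.6931 + 1.0986 = 1.7918 nats

Both sides equal 1.7918 nats. ✓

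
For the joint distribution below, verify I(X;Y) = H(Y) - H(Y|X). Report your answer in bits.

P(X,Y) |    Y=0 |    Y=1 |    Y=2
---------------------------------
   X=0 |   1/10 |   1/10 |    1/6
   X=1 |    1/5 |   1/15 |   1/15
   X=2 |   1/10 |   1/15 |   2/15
I(X;Y) = 0.0688 bits

Mutual information has multiple equivalent forms:
- I(X;Y) = H(X) - H(X|Y)
- I(X;Y) = H(Y) - H(Y|X)
- I(X;Y) = H(X) + H(Y) - H(X,Y)

Computing all quantities:
H(X) = 1.5801, H(Y) = 1.5494, H(X,Y) = 3.0608
H(X|Y) = 1.5114, H(Y|X) = 1.4806

Verification:
H(X) - H(X|Y) = 1.5801 - 1.5114 = 0.0688
H(Y) - H(Y|X) = 1.5494 - 1.4806 = 0.0688
H(X) + H(Y) - H(X,Y) = 1.5801 + 1.5494 - 3.0608 = 0.0688

All forms give I(X;Y) = 0.0688 bits. ✓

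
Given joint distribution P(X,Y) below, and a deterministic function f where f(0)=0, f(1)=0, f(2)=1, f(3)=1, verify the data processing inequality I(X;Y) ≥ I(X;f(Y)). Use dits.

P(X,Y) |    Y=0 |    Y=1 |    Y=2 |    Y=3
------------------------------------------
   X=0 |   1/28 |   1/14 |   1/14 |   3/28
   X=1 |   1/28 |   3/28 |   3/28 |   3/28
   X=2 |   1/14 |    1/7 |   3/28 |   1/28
I(X;Y) = 0.0189, I(X;f(Y)) = 0.0091, inequality holds: 0.0189 ≥ 0.0091

Data Processing Inequality: For any Markov chain X → Y → Z, we have I(X;Y) ≥ I(X;Z).

Here Z = f(Y) is a deterministic function of Y, forming X → Y → Z.

Original I(X;Y) = 0.0189 dits

After applying f:
P(X,Z) where Z=f(Y):
- P(X,Z=0) = P(X,Y=0) + P(X,Y=1)
- P(X,Z=1) = P(X,Y=2) + P(X,Y=3)

I(X;Z) = I(X;f(Y)) = 0.0091 dits

Verification: 0.0189 ≥ 0.0091 ✓

Information cannot be created by processing; the function f can only lose information about X.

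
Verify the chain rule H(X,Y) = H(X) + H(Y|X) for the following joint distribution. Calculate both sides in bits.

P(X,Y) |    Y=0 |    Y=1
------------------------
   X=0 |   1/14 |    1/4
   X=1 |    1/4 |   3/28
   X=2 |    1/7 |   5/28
H(X,Y) = 2.4621, H(X) = 1.5831, H(Y|X) = 0.8789 (all in bits)

Chain rule: H(X,Y) = H(X) + H(Y|X)

Left side — joint entropy directly:
H(X,Y) = -Σ p(x,y) log p(x,y) = 2.4621 bits

Right side — compute H(Y|X) from the conditional distributions:
P(X) = (9/28, 5/14, 9/28), so H(X) = 1.5831 bits
H(Y|X) = Σ_x P(X=x) · H(Y|X=x):
  P(Y|X=0) = (2/9, 7/9), H(Y|X=0) = 0.7642, weight P(X=0) = 9/28
  P(Y|X=1) = (7/10, 3/10), H(Y|X=1) = 0.8813, weight P(X=1) = 5/14
  P(Y|X=2) = (4/9, 5/9), H(Y|X=2) = 0.9911, weight P(X=2) = 9/28
H(Y|X) = 0.8789 bits

H(X) + H(Y|X) = 1.5831 + 0.8789 = 2.4621 bits

Both sides equal 2.4621 bits. ✓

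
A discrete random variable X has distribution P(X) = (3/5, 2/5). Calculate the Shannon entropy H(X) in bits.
0.9710 bits

Shannon entropy is H(X) = -Σ p(x) log p(x).

For P = (3/5, 2/5):
H = -3/5 × log_2(3/5) -2/5 × log_2(2/5)
H = 0.9710 bits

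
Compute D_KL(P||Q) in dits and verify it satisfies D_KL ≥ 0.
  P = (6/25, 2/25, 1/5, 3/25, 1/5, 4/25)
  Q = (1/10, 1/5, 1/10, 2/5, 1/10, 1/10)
0.1497 dits

KL divergence satisfies the Gibbs inequality: D_KL(P||Q) ≥ 0 for all distributions P, Q.

D_KL(P||Q) = Σ p(x) log(p(x)/q(x))
Term by term:
  x=0: 6/25 × log_10[(6/25)/(1/10)] = 0.0913
  x=1: 2/25 × log_10[(2/25)/(1/5)] = -0.0318
  x=2: 1/5 × log_10[(1/5)/(1/10)] = 0.0602
  x=3: 3/25 × log_10[(3/25)/(2/5)] = -0.0627
  x=4: 1/5 × log_10[(1/5)/(1/10)] = 0.0602
  x=5: 4/25 × log_10[(4/25)/(1/10)] = 0.0327
D_KL(P||Q) = 0.1497 dits

D_KL(P||Q) = 0.1497 ≥ 0 ✓

This non-negativity is a fundamental property: relative entropy cannot be negative because it measures how different Q is from P.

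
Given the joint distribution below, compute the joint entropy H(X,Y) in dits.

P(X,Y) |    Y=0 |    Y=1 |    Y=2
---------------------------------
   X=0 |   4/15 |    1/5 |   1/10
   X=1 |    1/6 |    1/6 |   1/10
0.7523 dits

Joint entropy is H(X,Y) = -Σ_{x,y} p(x,y) log p(x,y).

Summing over all non-zero entries:
H(X,Y) = -[4/15·log_10(4/15) + 1/5·log_10(1/5) + 1/10·log_10(1/10) + 1/6·log_10(1/6) + 1/6·log_10(1/6) + 1/10·log_10(1/10)]
H(X,Y) = 0.7523 dits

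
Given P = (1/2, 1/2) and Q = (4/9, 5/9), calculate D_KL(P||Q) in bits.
0.0090 bits

KL divergence: D_KL(P||Q) = Σ p(x) log(p(x)/q(x))

Computing term by term:
  x=0: 1/2 × log_2[(1/2)/(4/9)] = 1/2 × 0.1699 = 0.0850
  x=1: 1/2 × log_2[(1/2)/(5/9)] = 1/2 × -0.1520 = -0.0760

D_KL(P||Q) = 0.0090 bits

Note: KL divergence is always non-negative and equals 0 iff P = Q.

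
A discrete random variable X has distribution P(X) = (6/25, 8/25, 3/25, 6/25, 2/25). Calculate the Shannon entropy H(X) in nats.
1.5061 nats

Shannon entropy is H(X) = -Σ p(x) log p(x).

For P = (6/25, 8/25, 3/25, 6/25, 2/25):
H = -6/25 × log_e(6/25) -8/25 × log_e(8/25) -3/25 × log_e(3/25) -6/25 × log_e(6/25) -2/25 × log_e(2/25)
H = 1.5061 nats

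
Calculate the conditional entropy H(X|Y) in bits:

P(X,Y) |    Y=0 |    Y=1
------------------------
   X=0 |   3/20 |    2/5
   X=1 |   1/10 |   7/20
0.9903 bits

Using the chain rule: H(X|Y) = H(X,Y) - H(Y)

First, compute H(X,Y) = 1.8016 bits

Marginal P(Y) = (1/4, 3/4)
H(Y) = 0.8113 bits

H(X|Y) = H(X,Y) - H(Y) = 1.8016 - 0.8113 = 0.9903 bits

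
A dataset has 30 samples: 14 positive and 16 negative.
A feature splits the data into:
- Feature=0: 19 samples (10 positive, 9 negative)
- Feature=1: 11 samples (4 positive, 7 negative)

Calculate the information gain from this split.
0.0180 bits

Information Gain = H(Y) - H(Y|Feature)

Before split:
P(positive) = 14/30 = 0.4667
H(Y) = 0.9968 bits

After split:
Feature=0: H = 0.9980 bits (weight = 19/30)
Feature=1: H = 0.9457 bits (weight = 11/30)
H(Y|Feature) = (19/30)×0.9980 + (11/30)×0.9457 = 0.9788 bits

Information Gain = 0.9968 - 0.9788 = 0.0180 bits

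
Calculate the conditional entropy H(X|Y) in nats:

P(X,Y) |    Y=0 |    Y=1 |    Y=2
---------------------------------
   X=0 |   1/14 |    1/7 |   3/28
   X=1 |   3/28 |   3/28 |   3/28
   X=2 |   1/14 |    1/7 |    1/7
1.0869 nats

Using the chain rule: H(X|Y) = H(X,Y) - H(Y)

First, compute H(X,Y) = 2.1682 nats

Marginal P(Y) = (1/4, 11/28, 5/14)
H(Y) = 1.0813 nats

H(X|Y) = H(X,Y) - H(Y) = 2.1682 - 1.0813 = 1.0869 nats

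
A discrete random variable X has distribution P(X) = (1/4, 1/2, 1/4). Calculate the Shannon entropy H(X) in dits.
0.4515 dits

Shannon entropy is H(X) = -Σ p(x) log p(x).

For P = (1/4, 1/2, 1/4):
H = -1/4 × log_10(1/4) -1/2 × log_10(1/2) -1/4 × log_10(1/4)
H = 0.4515 dits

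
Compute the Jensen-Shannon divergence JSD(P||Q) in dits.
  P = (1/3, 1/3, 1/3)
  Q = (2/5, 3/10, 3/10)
0.0010 dits

Jensen-Shannon divergence is:
JSD(P||Q) = 0.5 × D_KL(P||M) + 0.5 × D_KL(Q||M)
where M = 0.5 × (P + Q) is the mixture distribution.

M = 0.5 × (1/3, 1/3, 1/3) + 0.5 × (2/5, 3/10, 3/10) = (11/30, 0.316667, 0.316667)

D_KL(P||M) = 0.0011 dits
D_KL(Q||M) = 0.0010 dits

JSD(P||Q) = 0.5 × 0.0011 + 0.5 × 0.0010 = 0.0010 dits

Unlike KL divergence, JSD is symmetric and bounded: 0 ≤ JSD ≤ log(2).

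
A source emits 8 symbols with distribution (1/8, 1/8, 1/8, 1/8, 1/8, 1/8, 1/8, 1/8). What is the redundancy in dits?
0.0000 dits

Redundancy measures how far a source is from maximum entropy:
R = H_max - H(X)

Maximum entropy for 8 symbols: H_max = log_10(8) = 0.9031 dits
Actual entropy: H(X) = 0.9031 dits
Redundancy: R = 0.9031 - 0.9031 = 0.0000 dits

This redundancy represents potential for compression: the source could be compressed by 0.0000 dits per symbol.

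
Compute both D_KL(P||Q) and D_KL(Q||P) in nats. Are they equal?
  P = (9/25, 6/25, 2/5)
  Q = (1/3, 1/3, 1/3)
D_KL(P||Q) = 0.0218, D_KL(Q||P) = 0.0231

KL divergence is not symmetric: D_KL(P||Q) ≠ D_KL(Q||P) in general.

D_KL(P||Q) = 0.0218 nats
D_KL(Q||P) = 0.0231 nats

No, they are not equal!

This asymmetry is why KL divergence is not a true distance metric.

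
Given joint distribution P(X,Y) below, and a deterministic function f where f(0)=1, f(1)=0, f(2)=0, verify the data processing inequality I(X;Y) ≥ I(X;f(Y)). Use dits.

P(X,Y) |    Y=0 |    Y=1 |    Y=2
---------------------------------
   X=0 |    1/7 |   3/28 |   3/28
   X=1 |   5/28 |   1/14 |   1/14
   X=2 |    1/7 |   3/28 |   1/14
I(X;Y) = 0.0048, I(X;f(Y)) = 0.0037, inequality holds: 0.0048 ≥ 0.0037

Data Processing Inequality: For any Markov chain X → Y → Z, we have I(X;Y) ≥ I(X;Z).

Here Z = f(Y) is a deterministic function of Y, forming X → Y → Z.

Original I(X;Y) = 0.0048 dits

After applying f:
P(X,Z) where Z=f(Y):
- P(X,Z=0) = P(X,Y=1) + P(X,Y=2)
- P(X,Z=1) = P(X,Y=0)

I(X;Z) = I(X;f(Y)) = 0.0037 dits

Verification: 0.0048 ≥ 0.0037 ✓

Information cannot be created by processing; the function f can only lose information about X.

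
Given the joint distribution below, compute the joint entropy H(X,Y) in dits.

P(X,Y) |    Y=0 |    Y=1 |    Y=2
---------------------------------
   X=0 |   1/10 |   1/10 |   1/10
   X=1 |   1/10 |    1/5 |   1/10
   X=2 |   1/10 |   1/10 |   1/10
0.9398 dits

Joint entropy is H(X,Y) = -Σ_{x,y} p(x,y) log p(x,y).

Summing over all non-zero entries:
H(X,Y) = -[1/10·log_10(1/10) + 1/10·log_10(1/10) + 1/10·log_10(1/10) + 1/10·log_10(1/10) + 1/5·log_10(1/5) + 1/10·log_10(1/10) + 1/10·log_10(1/10) + 1/10·log_10(1/10) + 1/10·log_10(1/10)]
H(X,Y) = 0.9398 dits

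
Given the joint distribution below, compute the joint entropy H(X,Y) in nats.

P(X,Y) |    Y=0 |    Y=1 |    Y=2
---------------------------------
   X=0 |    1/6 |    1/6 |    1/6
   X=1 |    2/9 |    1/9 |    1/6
1.7729 nats

Joint entropy is H(X,Y) = -Σ_{x,y} p(x,y) log p(x,y).

Summing over all non-zero entries:
H(X,Y) = -[1/6·log_e(1/6) + 1/6·log_e(1/6) + 1/6·log_e(1/6) + 2/9·log_e(2/9) + 1/9·log_e(1/9) + 1/6·log_e(1/6)]
H(X,Y) = 1.7729 nats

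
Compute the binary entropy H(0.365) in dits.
0.2850 dits

The binary entropy function is:
H(p) = -p log(p) - (1-p) log(1-p)

H(0.365) = -0.365 × log_10(0.365) - 0.635 × log_10(0.635)
H(0.365) = 0.2850 dits

Note: Binary entropy is maximized at p=0.5 (H=1 bit) and minimized at p=0 or p=1 (H=0).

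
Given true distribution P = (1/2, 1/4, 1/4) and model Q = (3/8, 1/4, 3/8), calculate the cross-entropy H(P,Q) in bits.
1.5613 bits

Cross-entropy: H(P,Q) = -Σ p(x) log q(x)

Alternatively: H(P,Q) = H(P) + D_KL(P||Q)
H(P) = 1.5000 bits
D_KL(P||Q) = 0.0613 bits

H(P,Q) = 1.5000 + 0.0613 = 1.5613 bits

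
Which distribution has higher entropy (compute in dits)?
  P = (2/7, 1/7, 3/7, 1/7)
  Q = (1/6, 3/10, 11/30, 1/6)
Q

Computing entropies in dits:
H(P) = 0.5546
H(Q) = 0.5760

Distribution Q has higher entropy.

Intuition: The distribution closer to uniform (more spread out) has higher entropy.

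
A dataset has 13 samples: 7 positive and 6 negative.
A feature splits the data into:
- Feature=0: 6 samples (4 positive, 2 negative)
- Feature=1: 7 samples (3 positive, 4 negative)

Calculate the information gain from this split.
0.0414 bits

Information Gain = H(Y) - H(Y|Feature)

Before split:
P(positive) = 7/13 = 0.5385
H(Y) = 0.9957 bits

After split:
Feature=0: H = 0.9183 bits (weight = 6/13)
Feature=1: H = 0.9852 bits (weight = 7/13)
H(Y|Feature) = (6/13)×0.9183 + (7/13)×0.9852 = 0.9543 bits

Information Gain = 0.9957 - 0.9543 = 0.0414 bits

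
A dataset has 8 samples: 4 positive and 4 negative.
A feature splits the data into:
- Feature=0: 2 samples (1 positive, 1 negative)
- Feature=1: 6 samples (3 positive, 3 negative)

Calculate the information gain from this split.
0.0000 bits

Information Gain = H(Y) - H(Y|Feature)

Before split:
P(positive) = 4/8 = 0.5000
H(Y) = 1.0000 bits

After split:
Feature=0: H = 1.0000 bits (weight = 2/8)
Feature=1: H = 1.0000 bits (weight = 6/8)
H(Y|Feature) = (2/8)×1.0000 + (6/8)×1.0000 = 1.0000 bits

Information Gain = 1.0000 - 1.0000 = 0.0000 bits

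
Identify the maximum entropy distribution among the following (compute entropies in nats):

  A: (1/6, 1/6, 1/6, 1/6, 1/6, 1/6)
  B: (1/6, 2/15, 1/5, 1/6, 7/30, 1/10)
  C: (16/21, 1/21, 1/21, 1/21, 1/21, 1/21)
A

For a discrete distribution over n outcomes, entropy is maximized by the uniform distribution.

Computing entropies:
H(A) = 1.7918 nats
H(B) = 1.7576 nats
H(C) = 0.9321 nats

The uniform distribution (where all probabilities equal 1/6) achieves the maximum entropy of log_e(6) = 1.7918 nats.

Distribution A has the highest entropy.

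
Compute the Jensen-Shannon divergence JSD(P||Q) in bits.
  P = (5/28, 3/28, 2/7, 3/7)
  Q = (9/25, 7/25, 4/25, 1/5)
0.0950 bits

Jensen-Shannon divergence is:
JSD(P||Q) = 0.5 × D_KL(P||M) + 0.5 × D_KL(Q||M)
where M = 0.5 × (P + Q) is the mixture distribution.

M = 0.5 × (5/28, 3/28, 2/7, 3/7) + 0.5 × (9/25, 7/25, 4/25, 1/5) = (0.269286, 0.193571, 0.222857, 11/35)

D_KL(P||M) = 0.0969 bits
D_KL(Q||M) = 0.0930 bits

JSD(P||Q) = 0.5 × 0.0969 + 0.5 × 0.0930 = 0.0950 bits

Unlike KL divergence, JSD is symmetric and bounded: 0 ≤ JSD ≤ log(2).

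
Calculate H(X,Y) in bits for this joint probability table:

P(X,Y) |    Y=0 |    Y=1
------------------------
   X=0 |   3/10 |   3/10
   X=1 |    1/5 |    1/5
1.9710 bits

Joint entropy is H(X,Y) = -Σ_{x,y} p(x,y) log p(x,y).

Summing over all non-zero entries:
H(X,Y) = -[3/10·log_2(3/10) + 3/10·log_2(3/10) + 1/5·log_2(1/5) + 1/5·log_2(1/5)]
H(X,Y) = 1.9710 bits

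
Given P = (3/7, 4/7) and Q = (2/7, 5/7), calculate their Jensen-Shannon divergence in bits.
0.0161 bits

Jensen-Shannon divergence is:
JSD(P||Q) = 0.5 × D_KL(P||M) + 0.5 × D_KL(Q||M)
where M = 0.5 × (P + Q) is the mixture distribution.

M = 0.5 × (3/7, 4/7) + 0.5 × (2/7, 5/7) = (5/14, 9/14)

D_KL(P||M) = 0.0156 bits
D_KL(Q||M) = 0.0166 bits

JSD(P||Q) = 0.5 × 0.0156 + 0.5 × 0.0166 = 0.0161 bits

Unlike KL divergence, JSD is symmetric and bounded: 0 ≤ JSD ≤ log(2).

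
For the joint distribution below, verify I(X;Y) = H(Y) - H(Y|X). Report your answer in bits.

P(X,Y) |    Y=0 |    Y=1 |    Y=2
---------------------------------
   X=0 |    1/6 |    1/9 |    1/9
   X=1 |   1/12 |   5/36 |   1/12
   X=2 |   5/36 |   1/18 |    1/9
I(X;Y) = 0.0426 bits

Mutual information has multiple equivalent forms:
- I(X;Y) = H(X) - H(X|Y)
- I(X;Y) = H(Y) - H(Y|X)
- I(X;Y) = H(X) + H(Y) - H(X,Y)

Computing all quantities:
H(X) = 1.5752, H(Y) = 1.5752, H(X,Y) = 3.1077
H(X|Y) = 1.5325, H(Y|X) = 1.5325

Verification:
H(X) - H(X|Y) = 1.5752 - 1.5325 = 0.0426
H(Y) - H(Y|X) = 1.5752 - 1.5325 = 0.0426
H(X) + H(Y) - H(X,Y) = 1.5752 + 1.5752 - 3.1077 = 0.0426

All forms give I(X;Y) = 0.0426 bits. ✓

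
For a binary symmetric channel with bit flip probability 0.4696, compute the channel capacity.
0.0027 bits

For a binary symmetric channel (BSC) with error probability p:
Capacity C = 1 - H(p) bits per symbol

where H(p) = -p log₂(p) - (1-p) log₂(1-p) is the binary entropy function.

H(0.4696) = 0.9973 bits
C = 1 - 0.9973 = 0.0027 bits per symbol

This means we can reliably transmit up to 0.0027 bits of information per channel use.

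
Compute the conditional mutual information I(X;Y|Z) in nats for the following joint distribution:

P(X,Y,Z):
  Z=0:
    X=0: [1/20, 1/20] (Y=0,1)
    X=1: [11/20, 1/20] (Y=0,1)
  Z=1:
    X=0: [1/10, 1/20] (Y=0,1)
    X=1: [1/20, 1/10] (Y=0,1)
0.0627 nats

Conditional mutual information: I(X;Y|Z) = H(X|Z) + H(Y|Z) - H(X,Y|Z)

H(Z) = 0.6109
H(X,Z) = 1.1059 → H(X|Z) = 0.4950
H(Y,Z) = 1.1059 → H(Y|Z) = 0.4950
H(X,Y,Z) = 1.5383 → H(X,Y|Z) = 0.9274

I(X;Y|Z) = 0.4950 + 0.4950 - 0.9274 = 0.0627 nats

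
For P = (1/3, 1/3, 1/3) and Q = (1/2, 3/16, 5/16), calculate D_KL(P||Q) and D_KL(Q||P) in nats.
D_KL(P||Q) = 0.0781, D_KL(Q||P) = 0.0747

KL divergence is not symmetric: D_KL(P||Q) ≠ D_KL(Q||P) in general.

D_KL(P||Q) = 0.0781 nats
D_KL(Q||P) = 0.0747 nats

No, they are not equal!

This asymmetry is why KL divergence is not a true distance metric.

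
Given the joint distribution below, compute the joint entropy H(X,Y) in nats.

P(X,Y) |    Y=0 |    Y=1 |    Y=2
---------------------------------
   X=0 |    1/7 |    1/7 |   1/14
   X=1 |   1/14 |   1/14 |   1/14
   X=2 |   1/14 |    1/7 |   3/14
2.1066 nats

Joint entropy is H(X,Y) = -Σ_{x,y} p(x,y) log p(x,y).

Summing over all non-zero entries:
H(X,Y) = -[1/7·log_e(1/7) + 1/7·log_e(1/7) + 1/14·log_e(1/14) + 1/14·log_e(1/14) + 1/14·log_e(1/14) + 1/14·log_e(1/14) + 1/14·log_e(1/14) + 1/7·log_e(1/7) + 3/14·log_e(3/14)]
H(X,Y) = 2.1066 nats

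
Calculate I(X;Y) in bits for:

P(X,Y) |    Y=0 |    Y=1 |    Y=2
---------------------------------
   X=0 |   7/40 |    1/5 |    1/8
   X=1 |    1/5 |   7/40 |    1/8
0.0024 bits

Mutual information: I(X;Y) = H(X) + H(Y) - H(X,Y)

Marginals:
P(X) = (1/2, 1/2), H(X) = 1.0000 bits
P(Y) = (3/8, 3/8, 1/4), H(Y) = 1.5613 bits

Joint entropy: H(X,Y) = 2.5589 bits

I(X;Y) = 1.0000 + 1.5613 - 2.5589 = 0.0024 bits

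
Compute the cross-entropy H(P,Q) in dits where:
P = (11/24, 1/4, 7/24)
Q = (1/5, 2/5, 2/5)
0.5359 dits

Cross-entropy: H(P,Q) = -Σ p(x) log q(x)

Alternatively: H(P,Q) = H(P) + D_KL(P||Q)
H(P) = 0.4619 dits
D_KL(P||Q) = 0.0740 dits

H(P,Q) = 0.4619 + 0.0740 = 0.5359 dits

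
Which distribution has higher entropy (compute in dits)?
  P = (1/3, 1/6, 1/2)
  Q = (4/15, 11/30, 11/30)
Q

Computing entropies in dits:
H(P) = 0.4392
H(Q) = 0.4726

Distribution Q has higher entropy.

Intuition: The distribution closer to uniform (more spread out) has higher entropy.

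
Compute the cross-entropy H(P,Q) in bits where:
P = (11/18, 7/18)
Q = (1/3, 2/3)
1.1961 bits

Cross-entropy: H(P,Q) = -Σ p(x) log q(x)

Alternatively: H(P,Q) = H(P) + D_KL(P||Q)
H(P) = 0.9641 bits
D_KL(P||Q) = 0.2320 bits

H(P,Q) = 0.9641 + 0.2320 = 1.1961 bits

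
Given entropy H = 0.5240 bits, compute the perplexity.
1.4379

Perplexity is 2^H (or exp(H) for natural log).

H = 0.5240 bits
Perplexity = 2^0.5240 = 1.4379

Interpretation: The model's uncertainty is equivalent to choosing uniformly among 1.4 options.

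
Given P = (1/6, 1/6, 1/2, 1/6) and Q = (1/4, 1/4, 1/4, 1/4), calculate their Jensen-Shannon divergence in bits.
0.0488 bits

Jensen-Shannon divergence is:
JSD(P||Q) = 0.5 × D_KL(P||M) + 0.5 × D_KL(Q||M)
where M = 0.5 × (P + Q) is the mixture distribution.

M = 0.5 × (1/6, 1/6, 1/2, 1/6) + 0.5 × (1/4, 1/4, 1/4, 1/4) = (5/24, 5/24, 3/8, 5/24)

D_KL(P||M) = 0.0466 bits
D_KL(Q||M) = 0.0510 bits

JSD(P||Q) = 0.5 × 0.0466 + 0.5 × 0.0510 = 0.0488 bits

Unlike KL divergence, JSD is symmetric and bounded: 0 ≤ JSD ≤ log(2).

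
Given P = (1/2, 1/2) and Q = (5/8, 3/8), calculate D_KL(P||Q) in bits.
0.0466 bits

KL divergence: D_KL(P||Q) = Σ p(x) log(p(x)/q(x))

Computing term by term:
  x=0: 1/2 × log_2[(1/2)/(5/8)] = 1/2 × -0.3219 = -0.1610
  x=1: 1/2 × log_2[(1/2)/(3/8)] = 1/2 × 0.4150 = 0.2075

D_KL(P||Q) = 0.0466 bits

Note: KL divergence is always non-negative and equals 0 iff P = Q.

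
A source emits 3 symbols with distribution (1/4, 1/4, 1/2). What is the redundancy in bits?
0.0850 bits

Redundancy measures how far a source is from maximum entropy:
R = H_max - H(X)

Maximum entropy for 3 symbols: H_max = log_2(3) = 1.5850 bits
Actual entropy: H(X) = 1.5000 bits
Redundancy: R = 1.5850 - 1.5000 = 0.0850 bits

This redundancy represents potential for compression: the source could be compressed by 0.0850 bits per symbol.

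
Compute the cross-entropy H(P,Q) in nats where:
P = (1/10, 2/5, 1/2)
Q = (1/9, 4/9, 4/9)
0.9496 nats

Cross-entropy: H(P,Q) = -Σ p(x) log q(x)

Alternatively: H(P,Q) = H(P) + D_KL(P||Q)
H(P) = 0.9433 nats
D_KL(P||Q) = 0.0062 nats

H(P,Q) = 0.9433 + 0.0062 = 0.9496 nats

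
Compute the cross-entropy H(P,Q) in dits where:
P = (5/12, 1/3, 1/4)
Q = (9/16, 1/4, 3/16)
0.4866 dits

Cross-entropy: H(P,Q) = -Σ p(x) log q(x)

Alternatively: H(P,Q) = H(P) + D_KL(P||Q)
H(P) = 0.4680 dits
D_KL(P||Q) = 0.0186 dits

H(P,Q) = 0.4680 + 0.0186 = 0.4866 dits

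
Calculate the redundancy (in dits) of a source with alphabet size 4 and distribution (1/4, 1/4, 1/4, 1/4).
0.0000 dits

Redundancy measures how far a source is from maximum entropy:
R = H_max - H(X)

Maximum entropy for 4 symbols: H_max = log_10(4) = 0.6021 dits
Actual entropy: H(X) = 0.6021 dits
Redundancy: R = 0.6021 - 0.6021 = 0.0000 dits

This redundancy represents potential for compression: the source could be compressed by 0.0000 dits per symbol.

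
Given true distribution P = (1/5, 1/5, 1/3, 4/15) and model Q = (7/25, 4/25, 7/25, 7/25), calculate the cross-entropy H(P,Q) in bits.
1.9980 bits

Cross-entropy: H(P,Q) = -Σ p(x) log q(x)

Alternatively: H(P,Q) = H(P) + D_KL(P||Q)
H(P) = 1.9656 bits
D_KL(P||Q) = 0.0324 bits

H(P,Q) = 1.9656 + 0.0324 = 1.9980 bits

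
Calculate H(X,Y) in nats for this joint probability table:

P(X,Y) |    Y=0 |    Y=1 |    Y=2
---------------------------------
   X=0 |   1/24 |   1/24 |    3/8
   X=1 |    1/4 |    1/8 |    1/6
1.5378 nats

Joint entropy is H(X,Y) = -Σ_{x,y} p(x,y) log p(x,y).

Summing over all non-zero entries:
H(X,Y) = -[1/24·log_e(1/24) + 1/24·log_e(1/24) + 3/8·log_e(3/8) + 1/4·log_e(1/4) + 1/8·log_e(1/8) + 1/6·log_e(1/6)]
H(X,Y) = 1.5378 nats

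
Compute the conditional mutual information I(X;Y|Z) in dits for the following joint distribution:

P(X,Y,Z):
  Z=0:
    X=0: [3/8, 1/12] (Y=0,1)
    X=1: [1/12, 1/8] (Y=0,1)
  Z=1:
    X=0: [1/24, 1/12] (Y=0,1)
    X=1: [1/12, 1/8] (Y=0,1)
0.0249 dits

Conditional mutual information: I(X;Y|Z) = H(X|Z) + H(Y|Z) - H(X,Y|Z)

H(Z) = 0.2764
H(X,Z) = 0.5520 → H(X|Z) = 0.2756
H(Y,Z) = 0.5520 → H(Y|Z) = 0.2756
H(X,Y,Z) = 0.8027 → H(X,Y|Z) = 0.5263

I(X;Y|Z) = 0.2756 + 0.2756 - 0.5263 = 0.0249 dits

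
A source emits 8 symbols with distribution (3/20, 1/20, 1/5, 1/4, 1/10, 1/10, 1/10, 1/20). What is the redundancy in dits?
0.0591 dits

Redundancy measures how far a source is from maximum entropy:
R = H_max - H(X)

Maximum entropy for 8 symbols: H_max = log_10(8) = 0.9031 dits
Actual entropy: H(X) = 0.8440 dits
Redundancy: R = 0.9031 - 0.8440 = 0.0591 dits

This redundancy represents potential for compression: the source could be compressed by 0.0591 dits per symbol.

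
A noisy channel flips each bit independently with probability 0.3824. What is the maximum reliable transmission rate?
0.0403 bits

For a binary symmetric channel (BSC) with error probability p:
Capacity C = 1 - H(p) bits per symbol

where H(p) = -p log₂(p) - (1-p) log₂(1-p) is the binary entropy function.

H(0.3824) = 0.9597 bits
C = 1 - 0.9597 = 0.0403 bits per symbol

This means we can reliably transmit up to 0.0403 bits of information per channel use.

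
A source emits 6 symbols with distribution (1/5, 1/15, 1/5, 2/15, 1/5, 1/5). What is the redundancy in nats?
0.0550 nats

Redundancy measures how far a source is from maximum entropy:
R = H_max - H(X)

Maximum entropy for 6 symbols: H_max = log_e(6) = 1.7918 nats
Actual entropy: H(X) = 1.7367 nats
Redundancy: R = 1.7918 - 1.7367 = 0.0550 nats

This redundancy represents potential for compression: the source could be compressed by 0.0550 nats per symbol.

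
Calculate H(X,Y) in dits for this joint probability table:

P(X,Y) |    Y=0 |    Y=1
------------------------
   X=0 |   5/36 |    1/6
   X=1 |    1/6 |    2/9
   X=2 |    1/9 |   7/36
0.7679 dits

Joint entropy is H(X,Y) = -Σ_{x,y} p(x,y) log p(x,y).

Summing over all non-zero entries:
H(X,Y) = -[5/36·log_10(5/36) + 1/6·log_10(1/6) + 1/6·log_10(1/6) + 2/9·log_10(2/9) + 1/9·log_10(1/9) + 7/36·log_10(7/36)]
H(X,Y) = 0.7679 dits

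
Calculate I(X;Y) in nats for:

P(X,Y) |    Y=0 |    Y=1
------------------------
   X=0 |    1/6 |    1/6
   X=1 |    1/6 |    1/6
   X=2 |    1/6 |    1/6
0.0000 nats

Mutual information: I(X;Y) = H(X) + H(Y) - H(X,Y)

Marginals:
P(X) = (1/3, 1/3, 1/3), H(X) = 1.0986 nats
P(Y) = (1/2, 1/2), H(Y) = 0.6931 nats

Joint entropy: H(X,Y) = 1.7918 nats

I(X;Y) = 1.0986 + 0.6931 - 1.7918 = 0.0000 nats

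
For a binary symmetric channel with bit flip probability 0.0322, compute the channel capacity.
0.7947 bits

For a binary symmetric channel (BSC) with error probability p:
Capacity C = 1 - H(p) bits per symbol

where H(p) = -p log₂(p) - (1-p) log₂(1-p) is the binary entropy function.

H(0.0322) = 0.2053 bits
C = 1 - 0.2053 = 0.7947 bits per symbol

This means we can reliably transmit up to 0.7947 bits of information per channel use.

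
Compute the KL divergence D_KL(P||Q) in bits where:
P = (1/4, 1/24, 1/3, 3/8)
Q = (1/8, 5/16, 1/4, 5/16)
0.3659 bits

KL divergence: D_KL(P||Q) = Σ p(x) log(p(x)/q(x))

Computing term by term:
  x=0: 1/4 × log_2[(1/4)/(1/8)] = 1/4 × 1.0000 = 0.2500
  x=1: 1/24 × log_2[(1/24)/(5/16)] = 1/24 × -2.9069 = -0.1211
  x=2: 1/3 × log_2[(1/3)/(1/4)] = 1/3 × 0.4150 = 0.1383
  x=3: 3/8 × log_2[(3/8)/(5/16)] = 3/8 × 0.2630 = 0.0986

D_KL(P||Q) = 0.3659 bits

Note: KL divergence is always non-negative and equals 0 iff P = Q.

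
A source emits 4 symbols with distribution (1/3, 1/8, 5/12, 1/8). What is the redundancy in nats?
0.1355 nats

Redundancy measures how far a source is from maximum entropy:
R = H_max - H(X)

Maximum entropy for 4 symbols: H_max = log_e(4) = 1.3863 nats
Actual entropy: H(X) = 1.2508 nats
Redundancy: R = 1.3863 - 1.2508 = 0.1355 nats

This redundancy represents potential for compression: the source could be compressed by 0.1355 nats per symbol.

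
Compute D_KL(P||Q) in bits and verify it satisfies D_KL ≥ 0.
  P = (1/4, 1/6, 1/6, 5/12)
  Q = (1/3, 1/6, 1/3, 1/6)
0.2804 bits

KL divergence satisfies the Gibbs inequality: D_KL(P||Q) ≥ 0 for all distributions P, Q.

D_KL(P||Q) = Σ p(x) log(p(x)/q(x))
Term by term:
  x=0: 1/4 × log_2[(1/4)/(1/3)] = -0.1038
  x=1: 1/6 × log_2[(1/6)/(1/6)] = 0.0000
  x=2: 1/6 × log_2[(1/6)/(1/3)] = -0.1667
  x=3: 5/12 × log_2[(5/12)/(1/6)] = 0.5508
D_KL(P||Q) = 0.2804 bits

D_KL(P||Q) = 0.2804 ≥ 0 ✓

This non-negativity is a fundamental property: relative entropy cannot be negative because it measures how different Q is from P.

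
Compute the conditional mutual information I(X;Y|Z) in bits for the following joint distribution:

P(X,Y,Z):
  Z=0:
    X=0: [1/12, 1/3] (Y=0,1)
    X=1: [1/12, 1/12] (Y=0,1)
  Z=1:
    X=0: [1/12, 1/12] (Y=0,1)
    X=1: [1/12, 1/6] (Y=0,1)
0.0443 bits

Conditional mutual information: I(X;Y|Z) = H(X|Z) + H(Y|Z) - H(X,Y|Z)

H(Z) = 0.9799
H(X,Z) = 1.8879 → H(X|Z) = 0.9080
H(Y,Z) = 1.8879 → H(Y|Z) = 0.9080
H(X,Y,Z) = 2.7516 → H(X,Y|Z) = 1.7718

I(X;Y|Z) = 0.9080 + 0.9080 - 1.7718 = 0.0443 bits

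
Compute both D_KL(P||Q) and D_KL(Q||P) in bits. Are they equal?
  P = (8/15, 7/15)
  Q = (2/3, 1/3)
D_KL(P||Q) = 0.0548, D_KL(Q||P) = 0.0528

KL divergence is not symmetric: D_KL(P||Q) ≠ D_KL(Q||P) in general.

D_KL(P||Q) = 0.0548 bits
D_KL(Q||P) = 0.0528 bits

No, they are not equal!

This asymmetry is why KL divergence is not a true distance metric.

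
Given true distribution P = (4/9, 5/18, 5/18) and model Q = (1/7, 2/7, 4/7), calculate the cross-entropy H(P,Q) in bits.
1.9740 bits

Cross-entropy: H(P,Q) = -Σ p(x) log q(x)

Alternatively: H(P,Q) = H(P) + D_KL(P||Q)
H(P) = 1.5466 bits
D_KL(P||Q) = 0.4274 bits

H(P,Q) = 1.5466 + 0.4274 = 1.9740 bits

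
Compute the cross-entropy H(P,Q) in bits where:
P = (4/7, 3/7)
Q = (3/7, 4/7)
1.0445 bits

Cross-entropy: H(P,Q) = -Σ p(x) log q(x)

Alternatively: H(P,Q) = H(P) + D_KL(P||Q)
H(P) = 0.9852 bits
D_KL(P||Q) = 0.0593 bits

H(P,Q) = 0.9852 + 0.0593 = 1.0445 bits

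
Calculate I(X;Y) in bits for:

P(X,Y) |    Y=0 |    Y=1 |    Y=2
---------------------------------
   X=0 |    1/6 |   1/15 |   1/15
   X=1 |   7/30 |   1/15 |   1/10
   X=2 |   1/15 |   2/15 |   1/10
0.0865 bits

Mutual information: I(X;Y) = H(X) + H(Y) - H(X,Y)

Marginals:
P(X) = (3/10, 2/5, 3/10), H(X) = 1.5710 bits
P(Y) = (7/15, 4/15, 4/15), H(Y) = 1.5301 bits

Joint entropy: H(X,Y) = 3.0145 bits

I(X;Y) = 1.5710 + 1.5301 - 3.0145 = 0.0865 bits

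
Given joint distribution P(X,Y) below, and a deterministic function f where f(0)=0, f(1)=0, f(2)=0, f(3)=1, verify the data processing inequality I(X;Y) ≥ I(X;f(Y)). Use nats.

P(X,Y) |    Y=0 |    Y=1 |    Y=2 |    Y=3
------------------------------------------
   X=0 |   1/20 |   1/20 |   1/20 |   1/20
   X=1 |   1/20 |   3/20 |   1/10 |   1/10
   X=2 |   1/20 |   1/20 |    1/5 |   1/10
I(X;Y) = 0.0543, I(X;f(Y)) = 0.0000, inequality holds: 0.0543 ≥ 0.0000

Data Processing Inequality: For any Markov chain X → Y → Z, we have I(X;Y) ≥ I(X;Z).

Here Z = f(Y) is a deterministic function of Y, forming X → Y → Z.

Original I(X;Y) = 0.0543 nats

After applying f:
P(X,Z) where Z=f(Y):
- P(X,Z=0) = P(X,Y=0) + P(X,Y=1) + P(X,Y=2)
- P(X,Z=1) = P(X,Y=3)

I(X;Z) = I(X;f(Y)) = 0.0000 nats

Verification: 0.0543 ≥ 0.0000 ✓

Information cannot be created by processing; the function f can only lose information about X.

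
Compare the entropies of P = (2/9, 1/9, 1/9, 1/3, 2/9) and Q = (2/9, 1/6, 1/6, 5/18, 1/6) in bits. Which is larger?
Q

Computing entropies in bits:
H(P) = 2.1972
H(Q) = 2.2880

Distribution Q has higher entropy.

Intuition: The distribution closer to uniform (more spread out) has higher entropy.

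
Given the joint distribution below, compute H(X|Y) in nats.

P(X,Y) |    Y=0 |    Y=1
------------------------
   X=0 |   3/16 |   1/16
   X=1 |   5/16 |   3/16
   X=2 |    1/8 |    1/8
1.0228 nats

Using the chain rule: H(X|Y) = H(X,Y) - H(Y)

First, compute H(X,Y) = 1.6844 nats

Marginal P(Y) = (5/8, 3/8)
H(Y) = 0.6616 nats

H(X|Y) = H(X,Y) - H(Y) = 1.6844 - 0.6616 = 1.0228 nats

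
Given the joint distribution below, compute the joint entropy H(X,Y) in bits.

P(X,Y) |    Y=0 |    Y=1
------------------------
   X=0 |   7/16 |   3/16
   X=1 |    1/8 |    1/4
1.8496 bits

Joint entropy is H(X,Y) = -Σ_{x,y} p(x,y) log p(x,y).

Summing over all non-zero entries:
H(X,Y) = -[7/16·log_2(7/16) + 3/16·log_2(3/16) + 1/8·log_2(1/8) + 1/4·log_2(1/4)]
H(X,Y) = 1.8496 bits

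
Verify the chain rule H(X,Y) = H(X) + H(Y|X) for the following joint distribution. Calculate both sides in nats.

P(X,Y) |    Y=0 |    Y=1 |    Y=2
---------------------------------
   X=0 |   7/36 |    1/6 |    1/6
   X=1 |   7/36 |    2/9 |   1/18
H(X,Y) = 1.7289, H(X) = 0.6916, H(Y|X) = 1.0373 (all in nats)

Chain rule: H(X,Y) = H(X) + H(Y|X)

Left side — joint entropy directly:
H(X,Y) = -Σ p(x,y) log p(x,y) = 1.7289 nats

Right side — compute H(Y|X) from the conditional distributions:
P(X) = (19/36, 17/36), so H(X) = 0.6916 nats
H(Y|X) = Σ_x P(X=x) · H(Y|X=x):
  P(Y|X=0) = (7/19, 6/19, 6/19), H(Y|X=0) = 1.0959, weight P(X=0) = 19/36
  P(Y|X=1) = (7/17, 8/17, 2/17), H(Y|X=1) = 0.9718, weight P(X=1) = 17/36
H(Y|X) = 1.0373 nats

H(X) + H(Y|X) = 0.6916 + 1.0373 = 1.7289 nats

Both sides equal 1.7289 nats. ✓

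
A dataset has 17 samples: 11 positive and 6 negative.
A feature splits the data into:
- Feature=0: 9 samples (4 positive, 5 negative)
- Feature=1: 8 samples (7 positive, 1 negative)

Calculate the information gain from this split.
0.1562 bits

Information Gain = H(Y) - H(Y|Feature)

Before split:
P(positive) = 11/17 = 0.6471
H(Y) = 0.9367 bits

After split:
Feature=0: H = 0.9911 bits (weight = 9/17)
Feature=1: H = 0.5436 bits (weight = 8/17)
H(Y|Feature) = (9/17)×0.9911 + (8/17)×0.5436 = 0.7805 bits

Information Gain = 0.9367 - 0.7805 = 0.1562 bits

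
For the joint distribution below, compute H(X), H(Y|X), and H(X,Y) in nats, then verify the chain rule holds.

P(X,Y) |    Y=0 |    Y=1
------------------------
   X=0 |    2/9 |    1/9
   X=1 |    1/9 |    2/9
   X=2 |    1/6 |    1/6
H(X,Y) = 1.7540, H(X) = 1.0986, H(Y|X) = 0.6554 (all in nats)

Chain rule: H(X,Y) = H(X) + H(Y|X)

Left side — joint entropy directly:
H(X,Y) = -Σ p(x,y) log p(x,y) = 1.7540 nats

Right side — compute H(Y|X) from the conditional distributions:
P(X) = (1/3, 1/3, 1/3), so H(X) = 1.0986 nats
H(Y|X) = Σ_x P(X=x) · H(Y|X=x):
  P(Y|X=0) = (2/3, 1/3), H(Y|X=0) = 0.6365, weight P(X=0) = 1/3
  P(Y|X=1) = (1/3, 2/3), H(Y|X=1) = 0.6365, weight P(X=1) = 1/3
  P(Y|X=2) = (1/2, 1/2), H(Y|X=2) = 0.6931, weight P(X=2) = 1/3
H(Y|X) = 0.6554 nats

H(X) + H(Y|X) = 1.0986 + 0.6554 = 1.7540 nats

Both sides equal 1.7540 nats. ✓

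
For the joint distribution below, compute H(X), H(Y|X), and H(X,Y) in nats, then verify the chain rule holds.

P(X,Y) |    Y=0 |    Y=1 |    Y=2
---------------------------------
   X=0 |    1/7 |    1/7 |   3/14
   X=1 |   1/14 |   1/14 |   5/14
H(X,Y) = 1.6308, H(X) = 0.6931, H(Y|X) = 0.9377 (all in nats)

Chain rule: H(X,Y) = H(X) + H(Y|X)

Left side — joint entropy directly:
H(X,Y) = -Σ p(x,y) log p(x,y) = 1.6308 nats

Right side — compute H(Y|X) from the conditional distributions:
P(X) = (1/2, 1/2), so H(X) = 0.6931 nats
H(Y|X) = Σ_x P(X=x) · H(Y|X=x):
  P(Y|X=0) = (2/7, 2/7, 3/7), H(Y|X=0) = 1.0790, weight P(X=0) = 1/2
  P(Y|X=1) = (1/7, 1/7, 5/7), H(Y|X=1) = 0.7963, weight P(X=1) = 1/2
H(Y|X) = 0.9377 nats

H(X) + H(Y|X) = 0.6931 + 0.9377 = 1.6308 nats

Both sides equal 1.6308 nats. ✓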